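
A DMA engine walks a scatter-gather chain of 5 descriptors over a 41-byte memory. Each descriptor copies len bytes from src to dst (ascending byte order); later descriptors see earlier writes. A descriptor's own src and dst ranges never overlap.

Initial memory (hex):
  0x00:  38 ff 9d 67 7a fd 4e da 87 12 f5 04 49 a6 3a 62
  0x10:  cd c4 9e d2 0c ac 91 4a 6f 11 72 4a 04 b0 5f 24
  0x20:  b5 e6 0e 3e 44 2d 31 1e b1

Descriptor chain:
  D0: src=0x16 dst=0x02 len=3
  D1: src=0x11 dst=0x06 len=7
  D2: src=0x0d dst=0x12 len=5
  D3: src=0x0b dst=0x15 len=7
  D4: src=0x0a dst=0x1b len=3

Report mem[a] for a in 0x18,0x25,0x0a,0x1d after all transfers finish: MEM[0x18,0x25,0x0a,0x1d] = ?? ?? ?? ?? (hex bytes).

MEM[0x18,0x25,0x0a,0x1d] = 3a 2d ac 4a

#0 dst[0x02+3] := {0x91,0x4a,0x6f}
#1 dst[0x06+7] := {0xc4,0x9e,0xd2,0x0c,0xac,0x91,0x4a}
#2 dst[0x12+5] := {0xa6,0x3a,0x62,0xcd,0xc4}
#3 dst[0x15+7] := {0x91,0x4a,0xa6,0x3a,0x62,0xcd,0xc4}
#4 dst[0x1b+3] := {0xac,0x91,0x4a}
query mem[0x18]=0x3a, mem[0x25]=0x2d, mem[0x0a]=0xac, mem[0x1d]=0x4a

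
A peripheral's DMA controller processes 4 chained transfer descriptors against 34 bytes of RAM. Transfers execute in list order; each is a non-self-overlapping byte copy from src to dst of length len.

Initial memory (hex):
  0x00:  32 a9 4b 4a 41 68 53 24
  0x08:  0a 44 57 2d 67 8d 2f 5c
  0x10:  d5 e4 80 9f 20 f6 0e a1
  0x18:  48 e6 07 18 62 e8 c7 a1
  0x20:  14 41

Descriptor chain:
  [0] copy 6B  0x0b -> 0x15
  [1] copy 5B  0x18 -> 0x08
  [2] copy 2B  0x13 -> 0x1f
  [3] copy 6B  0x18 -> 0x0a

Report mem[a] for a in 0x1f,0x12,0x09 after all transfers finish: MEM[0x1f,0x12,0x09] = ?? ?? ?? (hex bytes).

MEM[0x1f,0x12,0x09] = 9f 80 5c

D0: mem[0x15..0x1a] <- [2d 67 8d 2f 5c d5]
D1: mem[0x08..0x0c] <- [2f 5c d5 18 62]
D2: mem[0x1f..0x20] <- [9f 20]
D3: mem[0x0a..0x0f] <- [2f 5c d5 18 62 e8]
query mem[0x1f]=0x9f, mem[0x12]=0x80, mem[0x09]=0x5c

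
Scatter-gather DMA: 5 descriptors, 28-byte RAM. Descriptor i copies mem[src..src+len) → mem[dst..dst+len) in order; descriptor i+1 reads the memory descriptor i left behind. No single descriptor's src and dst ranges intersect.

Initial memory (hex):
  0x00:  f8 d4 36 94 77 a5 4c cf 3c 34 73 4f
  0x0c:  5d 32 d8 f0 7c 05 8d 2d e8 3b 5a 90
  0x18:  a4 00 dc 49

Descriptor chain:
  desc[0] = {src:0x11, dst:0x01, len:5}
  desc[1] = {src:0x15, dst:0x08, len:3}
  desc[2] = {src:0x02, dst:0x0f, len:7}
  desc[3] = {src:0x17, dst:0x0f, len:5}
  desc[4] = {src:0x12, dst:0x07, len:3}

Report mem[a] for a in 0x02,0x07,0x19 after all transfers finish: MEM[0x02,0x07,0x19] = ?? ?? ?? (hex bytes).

  after D0: wrote 5B at 0x01 = 058d2de83b
  after D1: wrote 3B at 0x08 = 3b5a90
  after D2: wrote 7B at 0x0f = 8d2de83b4ccf3b
  after D3: wrote 5B at 0x0f = 90a400dc49
  after D4: wrote 3B at 0x07 = dc49cf
query mem[0x02]=0x8d, mem[0x07]=0xdc, mem[0x19]=0x00

MEM[0x02,0x07,0x19] = 8d dc 00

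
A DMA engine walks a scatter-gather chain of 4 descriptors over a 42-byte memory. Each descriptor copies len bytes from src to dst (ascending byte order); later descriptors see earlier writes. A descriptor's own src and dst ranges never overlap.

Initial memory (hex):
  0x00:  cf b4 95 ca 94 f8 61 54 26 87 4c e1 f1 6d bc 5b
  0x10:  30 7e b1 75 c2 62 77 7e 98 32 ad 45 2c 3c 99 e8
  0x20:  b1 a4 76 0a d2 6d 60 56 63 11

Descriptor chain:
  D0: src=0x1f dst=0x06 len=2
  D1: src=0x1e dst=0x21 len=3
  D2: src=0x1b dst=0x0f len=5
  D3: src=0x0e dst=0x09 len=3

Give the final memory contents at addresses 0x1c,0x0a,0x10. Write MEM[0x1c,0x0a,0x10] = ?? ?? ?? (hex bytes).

MEM[0x1c,0x0a,0x10] = 2c 45 2c

#0 dst[0x06+2] := {0xe8,0xb1}
#1 dst[0x21+3] := {0x99,0xe8,0xb1}
#2 dst[0x0f+5] := {0x45,0x2c,0x3c,0x99,0xe8}
#3 dst[0x09+3] := {0xbc,0x45,0x2c}
query mem[0x1c]=0x2c, mem[0x0a]=0x45, mem[0x10]=0x2c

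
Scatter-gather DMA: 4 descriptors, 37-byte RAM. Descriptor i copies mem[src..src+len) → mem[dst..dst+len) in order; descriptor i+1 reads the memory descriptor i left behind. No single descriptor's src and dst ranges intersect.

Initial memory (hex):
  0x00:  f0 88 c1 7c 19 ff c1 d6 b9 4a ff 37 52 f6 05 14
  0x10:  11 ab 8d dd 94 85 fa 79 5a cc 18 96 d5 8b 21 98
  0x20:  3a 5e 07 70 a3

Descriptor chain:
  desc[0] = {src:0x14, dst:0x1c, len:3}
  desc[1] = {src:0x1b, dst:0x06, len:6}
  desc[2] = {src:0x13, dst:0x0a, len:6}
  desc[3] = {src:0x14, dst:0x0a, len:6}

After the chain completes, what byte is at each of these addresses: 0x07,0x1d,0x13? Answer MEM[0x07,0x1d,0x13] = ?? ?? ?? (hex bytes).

MEM[0x07,0x1d,0x13] = 94 85 dd

D0: mem[0x1c..0x1e] <- [94 85 fa]
D1: mem[0x06..0x0b] <- [96 94 85 fa 98 3a]
D2: mem[0x0a..0x0f] <- [dd 94 85 fa 79 5a]
D3: mem[0x0a..0x0f] <- [94 85 fa 79 5a cc]
query mem[0x07]=0x94, mem[0x1d]=0x85, mem[0x13]=0xdd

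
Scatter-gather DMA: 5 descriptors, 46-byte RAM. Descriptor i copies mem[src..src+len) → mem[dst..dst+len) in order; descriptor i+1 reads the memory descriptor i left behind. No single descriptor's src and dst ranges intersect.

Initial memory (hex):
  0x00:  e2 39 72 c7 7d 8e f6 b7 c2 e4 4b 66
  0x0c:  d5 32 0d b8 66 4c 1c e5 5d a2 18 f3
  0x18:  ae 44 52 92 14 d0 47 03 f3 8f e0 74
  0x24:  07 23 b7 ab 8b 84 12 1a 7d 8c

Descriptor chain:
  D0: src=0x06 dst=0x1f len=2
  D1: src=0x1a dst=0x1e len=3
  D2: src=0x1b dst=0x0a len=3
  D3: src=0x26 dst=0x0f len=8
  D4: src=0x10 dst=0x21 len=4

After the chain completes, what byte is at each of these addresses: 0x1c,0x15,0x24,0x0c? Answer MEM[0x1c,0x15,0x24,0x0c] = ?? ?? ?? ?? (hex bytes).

MEM[0x1c,0x15,0x24,0x0c] = 14 7d 12 d0

D0: mem[0x1f..0x20] <- [f6 b7]
D1: mem[0x1e..0x20] <- [52 92 14]
D2: mem[0x0a..0x0c] <- [92 14 d0]
D3: mem[0x0f..0x16] <- [b7 ab 8b 84 12 1a 7d 8c]
D4: mem[0x21..0x24] <- [ab 8b 84 12]
query mem[0x1c]=0x14, mem[0x15]=0x7d, mem[0x24]=0x12, mem[0x0c]=0xd0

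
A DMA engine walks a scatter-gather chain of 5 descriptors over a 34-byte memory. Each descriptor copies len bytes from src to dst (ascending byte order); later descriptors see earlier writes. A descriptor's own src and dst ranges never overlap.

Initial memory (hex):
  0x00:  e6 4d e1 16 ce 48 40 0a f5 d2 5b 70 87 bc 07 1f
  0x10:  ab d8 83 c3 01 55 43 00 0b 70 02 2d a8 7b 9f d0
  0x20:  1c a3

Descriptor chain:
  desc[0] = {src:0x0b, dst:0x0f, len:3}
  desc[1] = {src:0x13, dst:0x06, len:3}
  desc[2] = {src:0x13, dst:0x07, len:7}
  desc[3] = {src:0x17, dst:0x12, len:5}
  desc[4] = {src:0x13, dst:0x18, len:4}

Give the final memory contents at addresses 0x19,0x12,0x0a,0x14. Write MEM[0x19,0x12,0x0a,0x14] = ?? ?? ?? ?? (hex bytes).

D0: mem[0x0f..0x11] <- [70 87 bc]
D1: mem[0x06..0x08] <- [c3 01 55]
D2: mem[0x07..0x0d] <- [c3 01 55 43 00 0b 70]
D3: mem[0x12..0x16] <- [00 0b 70 02 2d]
D4: mem[0x18..0x1b] <- [0b 70 02 2d]
query mem[0x19]=0x70, mem[0x12]=0x00, mem[0x0a]=0x43, mem[0x14]=0x70

MEM[0x19,0x12,0x0a,0x14] = 70 00 43 70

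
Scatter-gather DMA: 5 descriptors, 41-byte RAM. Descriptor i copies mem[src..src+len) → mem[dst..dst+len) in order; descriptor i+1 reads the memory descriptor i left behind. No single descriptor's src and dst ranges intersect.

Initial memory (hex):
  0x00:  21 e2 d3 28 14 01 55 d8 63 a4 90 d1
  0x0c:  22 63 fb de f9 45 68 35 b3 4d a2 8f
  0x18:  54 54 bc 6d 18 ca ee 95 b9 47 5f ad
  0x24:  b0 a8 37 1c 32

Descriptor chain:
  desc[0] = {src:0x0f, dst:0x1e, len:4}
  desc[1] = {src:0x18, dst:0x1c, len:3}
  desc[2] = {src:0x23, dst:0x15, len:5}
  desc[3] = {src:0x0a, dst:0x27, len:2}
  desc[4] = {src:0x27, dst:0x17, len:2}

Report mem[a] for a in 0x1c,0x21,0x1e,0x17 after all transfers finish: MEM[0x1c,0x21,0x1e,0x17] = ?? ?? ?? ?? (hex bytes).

  after D0: wrote 4B at 0x1e = def94568
  after D1: wrote 3B at 0x1c = 5454bc
  after D2: wrote 5B at 0x15 = adb0a8371c
  after D3: wrote 2B at 0x27 = 90d1
  after D4: wrote 2B at 0x17 = 90d1
query mem[0x1c]=0x54, mem[0x21]=0x68, mem[0x1e]=0xbc, mem[0x17]=0x90

MEM[0x1c,0x21,0x1e,0x17] = 54 68 bc 90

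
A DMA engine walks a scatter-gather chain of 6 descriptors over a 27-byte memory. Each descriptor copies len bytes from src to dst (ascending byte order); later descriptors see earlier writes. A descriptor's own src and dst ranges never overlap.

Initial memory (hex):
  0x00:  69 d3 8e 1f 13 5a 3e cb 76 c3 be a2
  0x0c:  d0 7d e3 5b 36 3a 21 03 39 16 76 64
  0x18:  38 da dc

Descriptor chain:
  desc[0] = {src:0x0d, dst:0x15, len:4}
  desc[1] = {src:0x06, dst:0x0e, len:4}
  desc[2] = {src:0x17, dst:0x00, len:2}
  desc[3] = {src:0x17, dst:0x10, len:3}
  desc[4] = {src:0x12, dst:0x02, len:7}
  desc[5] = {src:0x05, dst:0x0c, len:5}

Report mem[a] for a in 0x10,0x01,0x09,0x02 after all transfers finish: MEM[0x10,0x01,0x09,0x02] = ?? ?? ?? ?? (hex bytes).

  after D0: wrote 4B at 0x15 = 7de35b36
  after D1: wrote 4B at 0x0e = 3ecb76c3
  after D2: wrote 2B at 0x00 = 5b36
  after D3: wrote 3B at 0x10 = 5b36da
  after D4: wrote 7B at 0x02 = da03397de35b36
  after D5: wrote 5B at 0x0c = 7de35b36c3
query mem[0x10]=0xc3, mem[0x01]=0x36, mem[0x09]=0xc3, mem[0x02]=0xda

MEM[0x10,0x01,0x09,0x02] = c3 36 c3 da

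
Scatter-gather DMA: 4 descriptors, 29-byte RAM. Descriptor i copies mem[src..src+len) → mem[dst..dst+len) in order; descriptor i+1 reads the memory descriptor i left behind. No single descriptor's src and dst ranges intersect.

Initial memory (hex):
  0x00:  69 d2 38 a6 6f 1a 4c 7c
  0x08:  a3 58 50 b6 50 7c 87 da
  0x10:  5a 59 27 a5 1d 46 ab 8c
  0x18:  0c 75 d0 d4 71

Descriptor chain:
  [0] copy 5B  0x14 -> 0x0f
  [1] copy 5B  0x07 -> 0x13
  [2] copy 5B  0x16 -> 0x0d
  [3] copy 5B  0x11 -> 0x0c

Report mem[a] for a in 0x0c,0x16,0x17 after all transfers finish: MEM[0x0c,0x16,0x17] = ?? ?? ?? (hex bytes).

MEM[0x0c,0x16,0x17] = d0 50 b6

[0] 0x14->0x0f len=5 : 1d 46 ab 8c 0c
[1] 0x07->0x13 len=5 : 7c a3 58 50 b6
[2] 0x16->0x0d len=5 : 50 b6 0c 75 d0
[3] 0x11->0x0c len=5 : d0 8c 7c a3 58
query mem[0x0c]=0xd0, mem[0x16]=0x50, mem[0x17]=0xb6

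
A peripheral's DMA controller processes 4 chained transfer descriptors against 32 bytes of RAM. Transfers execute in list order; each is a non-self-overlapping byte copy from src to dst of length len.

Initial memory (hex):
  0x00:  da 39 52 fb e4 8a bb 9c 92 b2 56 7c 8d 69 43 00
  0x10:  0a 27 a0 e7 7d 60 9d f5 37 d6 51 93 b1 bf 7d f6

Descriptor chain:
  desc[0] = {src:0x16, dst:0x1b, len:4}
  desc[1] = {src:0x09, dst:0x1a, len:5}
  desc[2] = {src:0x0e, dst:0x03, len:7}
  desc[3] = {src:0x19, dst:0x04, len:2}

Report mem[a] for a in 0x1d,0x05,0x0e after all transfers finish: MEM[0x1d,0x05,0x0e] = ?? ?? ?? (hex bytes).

MEM[0x1d,0x05,0x0e] = 8d b2 43

  after D0: wrote 4B at 0x1b = 9df537d6
  after D1: wrote 5B at 0x1a = b2567c8d69
  after D2: wrote 7B at 0x03 = 43000a27a0e77d
  after D3: wrote 2B at 0x04 = d6b2
query mem[0x1d]=0x8d, mem[0x05]=0xb2, mem[0x0e]=0x43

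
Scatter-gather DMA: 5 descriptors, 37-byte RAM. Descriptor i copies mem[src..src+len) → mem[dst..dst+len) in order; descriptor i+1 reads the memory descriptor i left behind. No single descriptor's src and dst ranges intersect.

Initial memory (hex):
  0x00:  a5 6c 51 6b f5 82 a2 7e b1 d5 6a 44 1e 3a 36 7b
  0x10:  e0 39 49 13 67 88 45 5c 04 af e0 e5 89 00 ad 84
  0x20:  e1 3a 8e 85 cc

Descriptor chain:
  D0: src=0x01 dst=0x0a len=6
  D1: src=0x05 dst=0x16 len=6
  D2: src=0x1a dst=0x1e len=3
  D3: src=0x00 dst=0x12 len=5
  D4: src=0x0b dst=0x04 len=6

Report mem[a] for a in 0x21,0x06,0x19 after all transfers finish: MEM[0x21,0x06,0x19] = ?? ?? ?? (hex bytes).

MEM[0x21,0x06,0x19] = 3a f5 b1

  after D0: wrote 6B at 0x0a = 6c516bf582a2
  after D1: wrote 6B at 0x16 = 82a27eb1d56c
  after D2: wrote 3B at 0x1e = d56c89
  after D3: wrote 5B at 0x12 = a56c516bf5
  after D4: wrote 6B at 0x04 = 516bf582a2e0
query mem[0x21]=0x3a, mem[0x06]=0xf5, mem[0x19]=0xb1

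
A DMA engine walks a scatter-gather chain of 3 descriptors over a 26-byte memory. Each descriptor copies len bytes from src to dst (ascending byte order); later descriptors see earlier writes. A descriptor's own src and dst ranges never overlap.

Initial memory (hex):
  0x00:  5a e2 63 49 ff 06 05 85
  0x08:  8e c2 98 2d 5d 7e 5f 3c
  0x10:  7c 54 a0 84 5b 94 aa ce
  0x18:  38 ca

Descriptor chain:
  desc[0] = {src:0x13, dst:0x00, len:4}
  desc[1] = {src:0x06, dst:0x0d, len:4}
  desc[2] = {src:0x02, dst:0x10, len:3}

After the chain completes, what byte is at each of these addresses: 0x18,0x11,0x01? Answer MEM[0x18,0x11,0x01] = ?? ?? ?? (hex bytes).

  after D0: wrote 4B at 0x00 = 845b94aa
  after D1: wrote 4B at 0x0d = 05858ec2
  after D2: wrote 3B at 0x10 = 94aaff
query mem[0x18]=0x38, mem[0x11]=0xaa, mem[0x01]=0x5b

MEM[0x18,0x11,0x01] = 38 aa 5b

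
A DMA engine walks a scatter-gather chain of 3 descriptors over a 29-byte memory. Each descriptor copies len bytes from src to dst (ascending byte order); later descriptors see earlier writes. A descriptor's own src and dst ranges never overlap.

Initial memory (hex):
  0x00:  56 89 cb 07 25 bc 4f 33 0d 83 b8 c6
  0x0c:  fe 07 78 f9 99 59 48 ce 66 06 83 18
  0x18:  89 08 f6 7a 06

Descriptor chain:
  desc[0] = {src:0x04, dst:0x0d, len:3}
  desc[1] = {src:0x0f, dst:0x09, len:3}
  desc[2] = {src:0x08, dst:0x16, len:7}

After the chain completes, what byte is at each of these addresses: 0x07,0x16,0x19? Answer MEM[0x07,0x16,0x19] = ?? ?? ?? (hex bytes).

  after D0: wrote 3B at 0x0d = 25bc4f
  after D1: wrote 3B at 0x09 = 4f9959
  after D2: wrote 7B at 0x16 = 0d4f9959fe25bc
query mem[0x07]=0x33, mem[0x16]=0x0d, mem[0x19]=0x59

MEM[0x07,0x16,0x19] = 33 0d 59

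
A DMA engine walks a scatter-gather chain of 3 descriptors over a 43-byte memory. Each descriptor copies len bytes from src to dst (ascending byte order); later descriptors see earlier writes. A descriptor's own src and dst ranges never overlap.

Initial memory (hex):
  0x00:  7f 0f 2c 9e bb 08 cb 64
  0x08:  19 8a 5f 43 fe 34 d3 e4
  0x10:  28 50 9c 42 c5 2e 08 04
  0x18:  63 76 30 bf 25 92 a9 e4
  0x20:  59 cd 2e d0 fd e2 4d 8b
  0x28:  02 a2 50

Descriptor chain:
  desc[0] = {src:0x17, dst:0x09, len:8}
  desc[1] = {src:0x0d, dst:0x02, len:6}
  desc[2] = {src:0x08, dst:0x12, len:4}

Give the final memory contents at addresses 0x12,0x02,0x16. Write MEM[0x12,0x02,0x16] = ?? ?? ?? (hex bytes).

#0 dst[0x09+8] := {0x04,0x63,0x76,0x30,0xbf,0x25,0x92,0xa9}
#1 dst[0x02+6] := {0xbf,0x25,0x92,0xa9,0x50,0x9c}
#2 dst[0x12+4] := {0x19,0x04,0x63,0x76}
query mem[0x12]=0x19, mem[0x02]=0xbf, mem[0x16]=0x08

MEM[0x12,0x02,0x16] = 19 bf 08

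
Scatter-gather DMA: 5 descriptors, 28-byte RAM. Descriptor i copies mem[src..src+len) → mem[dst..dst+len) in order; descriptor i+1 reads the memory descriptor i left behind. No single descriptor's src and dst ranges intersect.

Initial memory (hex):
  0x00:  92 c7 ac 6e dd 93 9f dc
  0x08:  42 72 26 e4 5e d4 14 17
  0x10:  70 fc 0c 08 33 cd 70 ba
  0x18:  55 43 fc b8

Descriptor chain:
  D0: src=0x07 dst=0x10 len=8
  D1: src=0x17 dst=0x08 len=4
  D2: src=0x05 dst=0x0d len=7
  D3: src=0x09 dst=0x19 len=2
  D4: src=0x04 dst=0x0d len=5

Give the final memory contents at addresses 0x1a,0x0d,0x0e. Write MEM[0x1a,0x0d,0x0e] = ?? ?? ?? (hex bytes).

  after D0: wrote 8B at 0x10 = dc427226e45ed414
  after D1: wrote 4B at 0x08 = 145543fc
  after D2: wrote 7B at 0x0d = 939fdc145543fc
  after D3: wrote 2B at 0x19 = 5543
  after D4: wrote 5B at 0x0d = dd939fdc14
query mem[0x1a]=0x43, mem[0x0d]=0xdd, mem[0x0e]=0x93

MEM[0x1a,0x0d,0x0e] = 43 dd 93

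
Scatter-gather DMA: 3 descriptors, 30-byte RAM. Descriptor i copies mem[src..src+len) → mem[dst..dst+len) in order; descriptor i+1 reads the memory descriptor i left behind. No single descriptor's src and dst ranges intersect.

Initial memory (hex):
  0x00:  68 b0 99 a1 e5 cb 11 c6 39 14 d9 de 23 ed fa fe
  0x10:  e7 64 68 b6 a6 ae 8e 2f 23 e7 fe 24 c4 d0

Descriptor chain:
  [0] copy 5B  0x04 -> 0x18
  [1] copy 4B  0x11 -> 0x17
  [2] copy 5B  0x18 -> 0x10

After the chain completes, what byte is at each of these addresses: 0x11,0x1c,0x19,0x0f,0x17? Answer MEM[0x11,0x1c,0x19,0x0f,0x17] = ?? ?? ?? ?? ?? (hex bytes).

D0: mem[0x18..0x1c] <- [e5 cb 11 c6 39]
D1: mem[0x17..0x1a] <- [64 68 b6 a6]
D2: mem[0x10..0x14] <- [68 b6 a6 c6 39]
query mem[0x11]=0xb6, mem[0x1c]=0x39, mem[0x19]=0xb6, mem[0x0f]=0xfe, mem[0x17]=0x64

MEM[0x11,0x1c,0x19,0x0f,0x17] = b6 39 b6 fe 64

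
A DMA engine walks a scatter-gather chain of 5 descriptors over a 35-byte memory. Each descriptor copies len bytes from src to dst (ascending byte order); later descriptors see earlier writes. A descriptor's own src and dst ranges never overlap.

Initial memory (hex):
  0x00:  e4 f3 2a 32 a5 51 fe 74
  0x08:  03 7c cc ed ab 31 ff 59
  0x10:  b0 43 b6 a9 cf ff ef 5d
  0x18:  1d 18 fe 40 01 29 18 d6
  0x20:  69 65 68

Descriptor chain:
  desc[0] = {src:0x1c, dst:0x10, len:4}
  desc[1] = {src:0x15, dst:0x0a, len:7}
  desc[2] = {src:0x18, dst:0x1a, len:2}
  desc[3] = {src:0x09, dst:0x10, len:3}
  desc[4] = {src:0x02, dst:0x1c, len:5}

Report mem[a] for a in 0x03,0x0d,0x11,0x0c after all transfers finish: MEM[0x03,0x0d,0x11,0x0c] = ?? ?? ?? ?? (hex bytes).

MEM[0x03,0x0d,0x11,0x0c] = 32 1d ff 5d

  after D0: wrote 4B at 0x10 = 012918d6
  after D1: wrote 7B at 0x0a = ffef5d1d18fe40
  after D2: wrote 2B at 0x1a = 1d18
  after D3: wrote 3B at 0x10 = 7cffef
  after D4: wrote 5B at 0x1c = 2a32a551fe
query mem[0x03]=0x32, mem[0x0d]=0x1d, mem[0x11]=0xff, mem[0x0c]=0x5d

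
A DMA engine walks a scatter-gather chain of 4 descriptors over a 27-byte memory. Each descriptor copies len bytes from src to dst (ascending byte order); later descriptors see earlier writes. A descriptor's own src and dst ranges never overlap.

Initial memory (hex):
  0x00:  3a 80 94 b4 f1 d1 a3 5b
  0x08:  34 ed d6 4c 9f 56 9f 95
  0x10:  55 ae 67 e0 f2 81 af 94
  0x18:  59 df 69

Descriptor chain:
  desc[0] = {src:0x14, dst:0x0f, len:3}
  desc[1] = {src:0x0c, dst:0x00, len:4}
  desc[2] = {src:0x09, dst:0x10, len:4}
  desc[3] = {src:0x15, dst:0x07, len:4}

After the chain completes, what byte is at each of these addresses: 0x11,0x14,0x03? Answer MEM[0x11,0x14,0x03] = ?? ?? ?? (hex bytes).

[0] 0x14->0x0f len=3 : f2 81 af
[1] 0x0c->0x00 len=4 : 9f 56 9f f2
[2] 0x09->0x10 len=4 : ed d6 4c 9f
[3] 0x15->0x07 len=4 : 81 af 94 59
query mem[0x11]=0xd6, mem[0x14]=0xf2, mem[0x03]=0xf2

MEM[0x11,0x14,0x03] = d6 f2 f2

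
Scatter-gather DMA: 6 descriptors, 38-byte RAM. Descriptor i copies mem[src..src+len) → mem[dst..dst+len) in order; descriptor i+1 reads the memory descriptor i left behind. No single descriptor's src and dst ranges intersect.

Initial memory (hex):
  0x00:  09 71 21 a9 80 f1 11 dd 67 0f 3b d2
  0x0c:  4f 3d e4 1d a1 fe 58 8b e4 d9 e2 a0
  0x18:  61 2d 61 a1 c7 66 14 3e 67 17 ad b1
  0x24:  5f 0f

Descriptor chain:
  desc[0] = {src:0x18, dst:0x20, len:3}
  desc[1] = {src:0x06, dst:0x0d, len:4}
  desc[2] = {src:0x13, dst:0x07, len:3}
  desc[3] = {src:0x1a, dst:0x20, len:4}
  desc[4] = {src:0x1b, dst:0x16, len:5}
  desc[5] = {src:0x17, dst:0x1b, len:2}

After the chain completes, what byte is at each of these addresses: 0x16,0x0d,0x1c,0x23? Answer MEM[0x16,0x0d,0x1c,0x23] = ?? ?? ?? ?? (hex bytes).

#0 dst[0x20+3] := {0x61,0x2d,0x61}
#1 dst[0x0d+4] := {0x11,0xdd,0x67,0x0f}
#2 dst[0x07+3] := {0x8b,0xe4,0xd9}
#3 dst[0x20+4] := {0x61,0xa1,0xc7,0x66}
#4 dst[0x16+5] := {0xa1,0xc7,0x66,0x14,0x3e}
#5 dst[0x1b+2] := {0xc7,0x66}
query mem[0x16]=0xa1, mem[0x0d]=0x11, mem[0x1c]=0x66, mem[0x23]=0x66

MEM[0x16,0x0d,0x1c,0x23] = a1 11 66 66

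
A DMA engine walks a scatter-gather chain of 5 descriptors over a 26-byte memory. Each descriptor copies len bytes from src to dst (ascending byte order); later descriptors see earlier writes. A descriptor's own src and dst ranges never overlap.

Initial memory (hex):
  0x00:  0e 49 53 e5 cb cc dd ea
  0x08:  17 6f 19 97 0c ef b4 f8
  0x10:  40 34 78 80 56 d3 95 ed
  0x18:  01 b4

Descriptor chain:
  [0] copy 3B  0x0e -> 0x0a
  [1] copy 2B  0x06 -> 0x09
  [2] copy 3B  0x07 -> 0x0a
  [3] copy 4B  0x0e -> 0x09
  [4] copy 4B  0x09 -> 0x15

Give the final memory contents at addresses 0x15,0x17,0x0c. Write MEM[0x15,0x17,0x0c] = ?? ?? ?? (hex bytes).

#0 dst[0x0a+3] := {0xb4,0xf8,0x40}
#1 dst[0x09+2] := {0xdd,0xea}
#2 dst[0x0a+3] := {0xea,0x17,0xdd}
#3 dst[0x09+4] := {0xb4,0xf8,0x40,0x34}
#4 dst[0x15+4] := {0xb4,0xf8,0x40,0x34}
query mem[0x15]=0xb4, mem[0x17]=0x40, mem[0x0c]=0x34

MEM[0x15,0x17,0x0c] = b4 40 34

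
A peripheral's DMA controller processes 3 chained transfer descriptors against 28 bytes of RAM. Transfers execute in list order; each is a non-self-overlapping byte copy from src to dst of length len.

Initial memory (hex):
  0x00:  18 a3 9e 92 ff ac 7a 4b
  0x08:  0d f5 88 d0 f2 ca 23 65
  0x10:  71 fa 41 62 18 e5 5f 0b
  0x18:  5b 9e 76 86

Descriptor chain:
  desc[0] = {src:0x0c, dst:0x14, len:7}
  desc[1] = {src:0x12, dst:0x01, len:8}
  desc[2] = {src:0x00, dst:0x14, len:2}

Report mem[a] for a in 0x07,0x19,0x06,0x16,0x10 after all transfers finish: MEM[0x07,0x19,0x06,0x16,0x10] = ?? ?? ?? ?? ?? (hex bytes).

MEM[0x07,0x19,0x06,0x16,0x10] = 71 fa 65 23 71

#0 dst[0x14+7] := {0xf2,0xca,0x23,0x65,0x71,0xfa,0x41}
#1 dst[0x01+8] := {0x41,0x62,0xf2,0xca,0x23,0x65,0x71,0xfa}
#2 dst[0x14+2] := {0x18,0x41}
query mem[0x07]=0x71, mem[0x19]=0xfa, mem[0x06]=0x65, mem[0x16]=0x23, mem[0x10]=0x71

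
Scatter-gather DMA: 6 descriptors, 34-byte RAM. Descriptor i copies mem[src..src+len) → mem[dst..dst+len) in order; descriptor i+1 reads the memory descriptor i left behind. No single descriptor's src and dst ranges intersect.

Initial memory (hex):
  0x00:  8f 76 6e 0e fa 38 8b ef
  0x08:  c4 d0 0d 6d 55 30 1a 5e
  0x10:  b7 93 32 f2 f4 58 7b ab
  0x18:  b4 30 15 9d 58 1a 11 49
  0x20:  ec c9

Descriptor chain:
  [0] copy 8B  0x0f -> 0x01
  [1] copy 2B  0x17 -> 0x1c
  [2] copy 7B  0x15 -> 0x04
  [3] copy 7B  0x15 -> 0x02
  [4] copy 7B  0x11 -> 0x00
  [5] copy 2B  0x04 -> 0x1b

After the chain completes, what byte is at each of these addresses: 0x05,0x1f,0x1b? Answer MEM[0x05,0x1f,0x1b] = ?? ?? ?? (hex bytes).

MEM[0x05,0x1f,0x1b] = 7b 49 58

#0 dst[0x01+8] := {0x5e,0xb7,0x93,0x32,0xf2,0xf4,0x58,0x7b}
#1 dst[0x1c+2] := {0xab,0xb4}
#2 dst[0x04+7] := {0x58,0x7b,0xab,0xb4,0x30,0x15,0x9d}
#3 dst[0x02+7] := {0x58,0x7b,0xab,0xb4,0x30,0x15,0x9d}
#4 dst[0x00+7] := {0x93,0x32,0xf2,0xf4,0x58,0x7b,0xab}
#5 dst[0x1b+2] := {0x58,0x7b}
query mem[0x05]=0x7b, mem[0x1f]=0x49, mem[0x1b]=0x58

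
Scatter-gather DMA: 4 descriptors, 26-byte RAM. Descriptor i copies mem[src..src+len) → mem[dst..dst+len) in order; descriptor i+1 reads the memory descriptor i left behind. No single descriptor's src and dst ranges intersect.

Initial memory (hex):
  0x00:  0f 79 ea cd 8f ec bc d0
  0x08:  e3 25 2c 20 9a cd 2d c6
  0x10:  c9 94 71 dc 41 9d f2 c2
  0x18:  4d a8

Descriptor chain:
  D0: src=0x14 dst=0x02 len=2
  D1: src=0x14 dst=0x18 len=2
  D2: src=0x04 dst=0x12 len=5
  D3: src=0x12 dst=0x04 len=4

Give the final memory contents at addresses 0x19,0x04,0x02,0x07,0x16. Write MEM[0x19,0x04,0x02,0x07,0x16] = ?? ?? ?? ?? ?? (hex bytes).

MEM[0x19,0x04,0x02,0x07,0x16] = 9d 8f 41 d0 e3

#0 dst[0x02+2] := {0x41,0x9d}
#1 dst[0x18+2] := {0x41,0x9d}
#2 dst[0x12+5] := {0x8f,0xec,0xbc,0xd0,0xe3}
#3 dst[0x04+4] := {0x8f,0xec,0xbc,0xd0}
query mem[0x19]=0x9d, mem[0x04]=0x8f, mem[0x02]=0x41, mem[0x07]=0xd0, mem[0x16]=0xe3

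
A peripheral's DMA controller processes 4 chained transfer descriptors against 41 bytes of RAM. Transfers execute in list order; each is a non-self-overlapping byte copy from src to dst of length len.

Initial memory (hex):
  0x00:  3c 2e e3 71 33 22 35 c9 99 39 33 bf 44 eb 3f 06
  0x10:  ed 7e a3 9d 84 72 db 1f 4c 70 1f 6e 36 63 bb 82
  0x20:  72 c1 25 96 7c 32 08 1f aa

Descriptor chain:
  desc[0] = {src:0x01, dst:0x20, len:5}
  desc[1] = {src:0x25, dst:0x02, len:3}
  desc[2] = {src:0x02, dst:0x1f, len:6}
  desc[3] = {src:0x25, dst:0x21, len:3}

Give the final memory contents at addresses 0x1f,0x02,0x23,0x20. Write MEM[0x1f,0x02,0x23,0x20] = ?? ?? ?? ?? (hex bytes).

[0] 0x01->0x20 len=5 : 2e e3 71 33 22
[1] 0x25->0x02 len=3 : 32 08 1f
[2] 0x02->0x1f len=6 : 32 08 1f 22 35 c9
[3] 0x25->0x21 len=3 : 32 08 1f
query mem[0x1f]=0x32, mem[0x02]=0x32, mem[0x23]=0x1f, mem[0x20]=0x08

MEM[0x1f,0x02,0x23,0x20] = 32 32 1f 08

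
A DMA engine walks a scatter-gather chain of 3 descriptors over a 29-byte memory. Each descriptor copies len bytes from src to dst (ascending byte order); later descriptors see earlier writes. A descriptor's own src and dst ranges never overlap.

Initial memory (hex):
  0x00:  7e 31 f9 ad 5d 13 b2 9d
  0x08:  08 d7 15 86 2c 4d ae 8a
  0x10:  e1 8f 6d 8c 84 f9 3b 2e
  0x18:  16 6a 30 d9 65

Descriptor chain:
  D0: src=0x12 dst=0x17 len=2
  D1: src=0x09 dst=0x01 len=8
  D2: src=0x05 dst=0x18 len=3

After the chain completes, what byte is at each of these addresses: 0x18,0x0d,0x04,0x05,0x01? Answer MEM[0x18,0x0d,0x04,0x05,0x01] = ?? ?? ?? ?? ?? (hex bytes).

MEM[0x18,0x0d,0x04,0x05,0x01] = 4d 4d 2c 4d d7

#0 dst[0x17+2] := {0x6d,0x8c}
#1 dst[0x01+8] := {0xd7,0x15,0x86,0x2c,0x4d,0xae,0x8a,0xe1}
#2 dst[0x18+3] := {0x4d,0xae,0x8a}
query mem[0x18]=0x4d, mem[0x0d]=0x4d, mem[0x04]=0x2c, mem[0x05]=0x4d, mem[0x01]=0xd7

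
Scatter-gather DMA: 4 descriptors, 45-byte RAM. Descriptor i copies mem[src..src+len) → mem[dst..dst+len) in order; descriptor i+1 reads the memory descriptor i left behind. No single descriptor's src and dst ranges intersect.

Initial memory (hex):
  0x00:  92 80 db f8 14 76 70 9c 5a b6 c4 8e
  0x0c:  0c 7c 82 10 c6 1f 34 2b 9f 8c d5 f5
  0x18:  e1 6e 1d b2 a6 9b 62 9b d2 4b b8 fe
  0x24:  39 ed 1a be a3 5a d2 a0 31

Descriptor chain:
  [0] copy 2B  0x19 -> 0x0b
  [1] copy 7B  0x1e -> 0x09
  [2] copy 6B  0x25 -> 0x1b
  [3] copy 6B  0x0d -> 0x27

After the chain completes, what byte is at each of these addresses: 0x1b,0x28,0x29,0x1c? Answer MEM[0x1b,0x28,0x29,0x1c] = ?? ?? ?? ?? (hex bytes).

D0: mem[0x0b..0x0c] <- [6e 1d]
D1: mem[0x09..0x0f] <- [62 9b d2 4b b8 fe 39]
D2: mem[0x1b..0x20] <- [ed 1a be a3 5a d2]
D3: mem[0x27..0x2c] <- [b8 fe 39 c6 1f 34]
query mem[0x1b]=0xed, mem[0x28]=0xfe, mem[0x29]=0x39, mem[0x1c]=0x1a

MEM[0x1b,0x28,0x29,0x1c] = ed fe 39 1a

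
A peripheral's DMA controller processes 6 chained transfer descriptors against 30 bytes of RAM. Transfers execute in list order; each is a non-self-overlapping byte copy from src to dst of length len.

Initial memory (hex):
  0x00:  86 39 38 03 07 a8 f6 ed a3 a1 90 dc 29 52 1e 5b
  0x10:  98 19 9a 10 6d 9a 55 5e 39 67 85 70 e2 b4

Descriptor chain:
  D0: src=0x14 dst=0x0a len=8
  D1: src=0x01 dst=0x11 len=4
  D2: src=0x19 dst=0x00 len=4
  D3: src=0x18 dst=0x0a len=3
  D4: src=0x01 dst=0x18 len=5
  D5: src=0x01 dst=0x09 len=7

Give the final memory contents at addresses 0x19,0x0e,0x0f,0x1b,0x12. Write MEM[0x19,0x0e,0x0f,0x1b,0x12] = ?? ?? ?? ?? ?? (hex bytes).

  after D0: wrote 8B at 0x0a = 6d9a555e39678570
  after D1: wrote 4B at 0x11 = 39380307
  after D2: wrote 4B at 0x00 = 678570e2
  after D3: wrote 3B at 0x0a = 396785
  after D4: wrote 5B at 0x18 = 8570e207a8
  after D5: wrote 7B at 0x09 = 8570e207a8f6ed
query mem[0x19]=0x70, mem[0x0e]=0xf6, mem[0x0f]=0xed, mem[0x1b]=0x07, mem[0x12]=0x38

MEM[0x19,0x0e,0x0f,0x1b,0x12] = 70 f6 ed 07 38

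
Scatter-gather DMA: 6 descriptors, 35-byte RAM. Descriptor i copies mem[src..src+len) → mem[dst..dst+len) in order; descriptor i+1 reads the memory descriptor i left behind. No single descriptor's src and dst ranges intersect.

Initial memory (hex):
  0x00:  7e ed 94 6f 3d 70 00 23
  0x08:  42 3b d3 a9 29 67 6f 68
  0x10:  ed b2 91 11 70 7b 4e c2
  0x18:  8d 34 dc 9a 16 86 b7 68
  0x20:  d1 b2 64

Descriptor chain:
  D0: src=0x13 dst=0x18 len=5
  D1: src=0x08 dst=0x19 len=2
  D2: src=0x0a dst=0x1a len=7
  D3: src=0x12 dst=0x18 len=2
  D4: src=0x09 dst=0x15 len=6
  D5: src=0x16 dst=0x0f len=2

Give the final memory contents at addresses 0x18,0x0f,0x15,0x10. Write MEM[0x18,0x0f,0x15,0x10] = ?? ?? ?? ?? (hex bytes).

MEM[0x18,0x0f,0x15,0x10] = 29 d3 3b a9

D0: mem[0x18..0x1c] <- [11 70 7b 4e c2]
D1: mem[0x19..0x1a] <- [42 3b]
D2: mem[0x1a..0x20] <- [d3 a9 29 67 6f 68 ed]
D3: mem[0x18..0x19] <- [91 11]
D4: mem[0x15..0x1a] <- [3b d3 a9 29 67 6f]
D5: mem[0x0f..0x10] <- [d3 a9]
query mem[0x18]=0x29, mem[0x0f]=0xd3, mem[0x15]=0x3b, mem[0x10]=0xa9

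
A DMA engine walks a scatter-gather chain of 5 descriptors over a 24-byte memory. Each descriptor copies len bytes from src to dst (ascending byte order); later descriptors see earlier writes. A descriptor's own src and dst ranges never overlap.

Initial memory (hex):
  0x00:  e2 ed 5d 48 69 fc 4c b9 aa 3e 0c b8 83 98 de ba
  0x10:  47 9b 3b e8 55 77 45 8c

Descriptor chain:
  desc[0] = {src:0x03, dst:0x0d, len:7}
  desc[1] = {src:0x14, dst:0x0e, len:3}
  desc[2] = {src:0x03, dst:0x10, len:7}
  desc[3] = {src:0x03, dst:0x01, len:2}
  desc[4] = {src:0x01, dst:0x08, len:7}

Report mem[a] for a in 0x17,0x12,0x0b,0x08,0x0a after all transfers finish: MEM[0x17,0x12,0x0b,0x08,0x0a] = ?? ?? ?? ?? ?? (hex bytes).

MEM[0x17,0x12,0x0b,0x08,0x0a] = 8c fc 69 48 48

[0] 0x03->0x0d len=7 : 48 69 fc 4c b9 aa 3e
[1] 0x14->0x0e len=3 : 55 77 45
[2] 0x03->0x10 len=7 : 48 69 fc 4c b9 aa 3e
[3] 0x03->0x01 len=2 : 48 69
[4] 0x01->0x08 len=7 : 48 69 48 69 fc 4c b9
query mem[0x17]=0x8c, mem[0x12]=0xfc, mem[0x0b]=0x69, mem[0x08]=0x48, mem[0x0a]=0x48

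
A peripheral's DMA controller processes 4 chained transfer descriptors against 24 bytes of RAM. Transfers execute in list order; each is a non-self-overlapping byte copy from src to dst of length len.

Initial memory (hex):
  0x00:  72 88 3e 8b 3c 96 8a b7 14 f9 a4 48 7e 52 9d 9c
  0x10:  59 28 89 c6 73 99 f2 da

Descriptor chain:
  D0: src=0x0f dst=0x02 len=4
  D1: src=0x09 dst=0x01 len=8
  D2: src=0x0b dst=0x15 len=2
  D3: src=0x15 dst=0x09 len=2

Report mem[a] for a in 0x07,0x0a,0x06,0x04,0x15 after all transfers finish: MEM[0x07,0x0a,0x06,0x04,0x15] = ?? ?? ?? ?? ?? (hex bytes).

D0: mem[0x02..0x05] <- [9c 59 28 89]
D1: mem[0x01..0x08] <- [f9 a4 48 7e 52 9d 9c 59]
D2: mem[0x15..0x16] <- [48 7e]
D3: mem[0x09..0x0a] <- [48 7e]
query mem[0x07]=0x9c, mem[0x0a]=0x7e, mem[0x06]=0x9d, mem[0x04]=0x7e, mem[0x15]=0x48

MEM[0x07,0x0a,0x06,0x04,0x15] = 9c 7e 9d 7e 48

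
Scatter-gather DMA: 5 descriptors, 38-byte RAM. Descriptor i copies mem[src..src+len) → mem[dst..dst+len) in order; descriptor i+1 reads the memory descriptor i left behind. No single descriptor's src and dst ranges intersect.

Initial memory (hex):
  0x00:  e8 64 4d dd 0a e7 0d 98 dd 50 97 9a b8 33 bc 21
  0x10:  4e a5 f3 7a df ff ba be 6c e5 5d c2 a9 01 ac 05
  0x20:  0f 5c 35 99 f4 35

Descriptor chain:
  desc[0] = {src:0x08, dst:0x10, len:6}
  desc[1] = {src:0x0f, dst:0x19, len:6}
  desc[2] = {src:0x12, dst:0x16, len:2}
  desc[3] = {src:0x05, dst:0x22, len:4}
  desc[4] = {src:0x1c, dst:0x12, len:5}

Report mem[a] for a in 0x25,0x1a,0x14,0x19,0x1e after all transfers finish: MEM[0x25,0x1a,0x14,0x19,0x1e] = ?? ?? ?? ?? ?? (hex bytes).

D0: mem[0x10..0x15] <- [dd 50 97 9a b8 33]
D1: mem[0x19..0x1e] <- [21 dd 50 97 9a b8]
D2: mem[0x16..0x17] <- [97 9a]
D3: mem[0x22..0x25] <- [e7 0d 98 dd]
D4: mem[0x12..0x16] <- [97 9a b8 05 0f]
query mem[0x25]=0xdd, mem[0x1a]=0xdd, mem[0x14]=0xb8, mem[0x19]=0x21, mem[0x1e]=0xb8

MEM[0x25,0x1a,0x14,0x19,0x1e] = dd dd b8 21 b8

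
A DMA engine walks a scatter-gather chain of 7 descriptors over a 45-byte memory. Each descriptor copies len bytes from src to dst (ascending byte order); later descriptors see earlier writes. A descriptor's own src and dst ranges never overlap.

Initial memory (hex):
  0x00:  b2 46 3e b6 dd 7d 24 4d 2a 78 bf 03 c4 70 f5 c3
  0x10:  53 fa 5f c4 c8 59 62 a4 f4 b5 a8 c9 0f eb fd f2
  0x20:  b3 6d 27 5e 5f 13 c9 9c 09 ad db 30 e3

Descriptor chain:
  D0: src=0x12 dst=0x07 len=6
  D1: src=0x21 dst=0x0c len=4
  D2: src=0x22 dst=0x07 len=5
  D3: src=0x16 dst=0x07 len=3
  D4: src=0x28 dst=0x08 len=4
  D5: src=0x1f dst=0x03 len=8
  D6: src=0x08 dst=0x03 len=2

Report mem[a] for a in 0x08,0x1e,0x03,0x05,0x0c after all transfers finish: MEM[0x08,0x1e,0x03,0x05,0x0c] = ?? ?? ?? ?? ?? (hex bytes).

  after D0: wrote 6B at 0x07 = 5fc4c85962a4
  after D1: wrote 4B at 0x0c = 6d275e5f
  after D2: wrote 5B at 0x07 = 275e5f13c9
  after D3: wrote 3B at 0x07 = 62a4f4
  after D4: wrote 4B at 0x08 = 09addb30
  after D5: wrote 8B at 0x03 = f2b36d275e5f13c9
  after D6: wrote 2B at 0x03 = 5f13
query mem[0x08]=0x5f, mem[0x1e]=0xfd, mem[0x03]=0x5f, mem[0x05]=0x6d, mem[0x0c]=0x6d

MEM[0x08,0x1e,0x03,0x05,0x0c] = 5f fd 5f 6d 6d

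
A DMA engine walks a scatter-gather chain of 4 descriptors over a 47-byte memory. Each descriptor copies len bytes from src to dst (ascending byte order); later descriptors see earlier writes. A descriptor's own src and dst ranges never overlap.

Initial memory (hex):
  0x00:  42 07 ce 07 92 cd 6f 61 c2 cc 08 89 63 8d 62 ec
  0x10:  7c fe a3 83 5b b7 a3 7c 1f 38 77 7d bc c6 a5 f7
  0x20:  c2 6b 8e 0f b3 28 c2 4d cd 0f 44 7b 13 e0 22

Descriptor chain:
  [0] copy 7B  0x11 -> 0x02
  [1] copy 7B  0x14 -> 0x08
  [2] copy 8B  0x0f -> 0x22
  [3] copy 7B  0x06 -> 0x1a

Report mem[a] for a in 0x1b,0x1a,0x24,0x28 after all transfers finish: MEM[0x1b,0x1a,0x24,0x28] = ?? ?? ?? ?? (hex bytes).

  after D0: wrote 7B at 0x02 = fea3835bb7a37c
  after D1: wrote 7B at 0x08 = 5bb7a37c1f3877
  after D2: wrote 8B at 0x22 = ec7cfea3835bb7a3
  after D3: wrote 7B at 0x1a = b7a35bb7a37c1f
query mem[0x1b]=0xa3, mem[0x1a]=0xb7, mem[0x24]=0xfe, mem[0x28]=0xb7

MEM[0x1b,0x1a,0x24,0x28] = a3 b7 fe b7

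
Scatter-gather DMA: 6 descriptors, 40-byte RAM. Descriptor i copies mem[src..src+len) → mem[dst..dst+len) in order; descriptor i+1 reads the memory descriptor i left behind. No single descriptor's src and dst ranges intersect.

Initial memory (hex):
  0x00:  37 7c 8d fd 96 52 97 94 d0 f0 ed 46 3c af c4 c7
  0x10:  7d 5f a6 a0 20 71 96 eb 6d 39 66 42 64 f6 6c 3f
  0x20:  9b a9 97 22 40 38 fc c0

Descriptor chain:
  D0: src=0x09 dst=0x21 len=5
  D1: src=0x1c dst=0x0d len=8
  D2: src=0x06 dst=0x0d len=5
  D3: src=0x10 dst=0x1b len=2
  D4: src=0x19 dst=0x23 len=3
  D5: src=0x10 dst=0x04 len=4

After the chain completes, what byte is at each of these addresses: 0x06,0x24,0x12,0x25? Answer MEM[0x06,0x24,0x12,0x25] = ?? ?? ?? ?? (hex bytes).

MEM[0x06,0x24,0x12,0x25] = f0 66 f0 f0

#0 dst[0x21+5] := {0xf0,0xed,0x46,0x3c,0xaf}
#1 dst[0x0d+8] := {0x64,0xf6,0x6c,0x3f,0x9b,0xf0,0xed,0x46}
#2 dst[0x0d+5] := {0x97,0x94,0xd0,0xf0,0xed}
#3 dst[0x1b+2] := {0xf0,0xed}
#4 dst[0x23+3] := {0x39,0x66,0xf0}
#5 dst[0x04+4] := {0xf0,0xed,0xf0,0xed}
query mem[0x06]=0xf0, mem[0x24]=0x66, mem[0x12]=0xf0, mem[0x25]=0xf0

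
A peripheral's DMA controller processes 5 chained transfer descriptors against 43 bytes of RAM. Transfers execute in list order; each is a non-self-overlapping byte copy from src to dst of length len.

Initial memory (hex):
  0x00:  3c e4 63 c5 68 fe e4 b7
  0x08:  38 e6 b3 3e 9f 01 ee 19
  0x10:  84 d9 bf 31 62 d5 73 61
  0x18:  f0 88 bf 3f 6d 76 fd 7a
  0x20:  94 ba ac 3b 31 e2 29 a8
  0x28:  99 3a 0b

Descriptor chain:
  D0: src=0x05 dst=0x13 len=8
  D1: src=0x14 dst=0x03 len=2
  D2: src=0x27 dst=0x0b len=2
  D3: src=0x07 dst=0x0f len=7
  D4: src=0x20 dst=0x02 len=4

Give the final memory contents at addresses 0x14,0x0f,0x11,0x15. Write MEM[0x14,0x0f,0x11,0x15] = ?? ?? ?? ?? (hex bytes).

MEM[0x14,0x0f,0x11,0x15] = 99 b7 e6 01

  after D0: wrote 8B at 0x13 = fee4b738e6b33e9f
  after D1: wrote 2B at 0x03 = e4b7
  after D2: wrote 2B at 0x0b = a899
  after D3: wrote 7B at 0x0f = b738e6b3a89901
  after D4: wrote 4B at 0x02 = 94baac3b
query mem[0x14]=0x99, mem[0x0f]=0xb7, mem[0x11]=0xe6, mem[0x15]=0x01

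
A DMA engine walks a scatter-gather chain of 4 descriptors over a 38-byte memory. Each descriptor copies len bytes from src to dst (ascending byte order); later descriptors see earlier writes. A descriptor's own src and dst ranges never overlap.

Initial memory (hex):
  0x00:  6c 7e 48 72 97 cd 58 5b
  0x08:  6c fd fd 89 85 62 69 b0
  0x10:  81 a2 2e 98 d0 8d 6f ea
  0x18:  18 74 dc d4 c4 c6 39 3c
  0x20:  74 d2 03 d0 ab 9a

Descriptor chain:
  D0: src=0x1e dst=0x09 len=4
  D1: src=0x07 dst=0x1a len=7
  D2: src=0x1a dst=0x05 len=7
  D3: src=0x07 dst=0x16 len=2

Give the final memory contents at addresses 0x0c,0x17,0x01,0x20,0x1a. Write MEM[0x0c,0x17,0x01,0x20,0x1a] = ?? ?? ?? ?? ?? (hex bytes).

[0] 0x1e->0x09 len=4 : 39 3c 74 d2
[1] 0x07->0x1a len=7 : 5b 6c 39 3c 74 d2 62
[2] 0x1a->0x05 len=7 : 5b 6c 39 3c 74 d2 62
[3] 0x07->0x16 len=2 : 39 3c
query mem[0x0c]=0xd2, mem[0x17]=0x3c, mem[0x01]=0x7e, mem[0x20]=0x62, mem[0x1a]=0x5b

MEM[0x0c,0x17,0x01,0x20,0x1a] = d2 3c 7e 62 5b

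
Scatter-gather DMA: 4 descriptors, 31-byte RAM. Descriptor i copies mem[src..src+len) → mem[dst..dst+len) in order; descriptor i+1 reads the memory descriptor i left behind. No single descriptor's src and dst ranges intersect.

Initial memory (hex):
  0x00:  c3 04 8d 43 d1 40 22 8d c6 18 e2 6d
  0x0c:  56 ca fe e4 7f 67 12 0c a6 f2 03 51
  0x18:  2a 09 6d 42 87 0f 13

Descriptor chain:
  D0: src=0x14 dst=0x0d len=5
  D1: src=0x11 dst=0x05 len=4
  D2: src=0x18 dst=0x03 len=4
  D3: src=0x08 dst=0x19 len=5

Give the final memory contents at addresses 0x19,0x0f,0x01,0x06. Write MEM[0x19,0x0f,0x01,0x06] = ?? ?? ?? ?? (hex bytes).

MEM[0x19,0x0f,0x01,0x06] = a6 03 04 42

  after D0: wrote 5B at 0x0d = a6f203512a
  after D1: wrote 4B at 0x05 = 2a120ca6
  after D2: wrote 4B at 0x03 = 2a096d42
  after D3: wrote 5B at 0x19 = a618e26d56
query mem[0x19]=0xa6, mem[0x0f]=0x03, mem[0x01]=0x04, mem[0x06]=0x42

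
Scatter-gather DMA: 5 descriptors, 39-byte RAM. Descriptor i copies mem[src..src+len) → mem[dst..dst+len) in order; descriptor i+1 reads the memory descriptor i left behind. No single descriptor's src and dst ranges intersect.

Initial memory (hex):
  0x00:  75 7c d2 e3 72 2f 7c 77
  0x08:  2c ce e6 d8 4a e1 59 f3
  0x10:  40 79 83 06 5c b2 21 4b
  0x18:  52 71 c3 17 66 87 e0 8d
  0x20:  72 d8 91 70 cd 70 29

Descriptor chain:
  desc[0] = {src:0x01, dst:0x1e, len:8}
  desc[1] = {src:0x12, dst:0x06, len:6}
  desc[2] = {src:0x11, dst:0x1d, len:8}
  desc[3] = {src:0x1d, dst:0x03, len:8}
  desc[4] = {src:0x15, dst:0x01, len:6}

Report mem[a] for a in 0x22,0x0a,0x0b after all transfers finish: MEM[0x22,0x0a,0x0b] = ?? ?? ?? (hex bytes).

MEM[0x22,0x0a,0x0b] = 21 52 4b

D0: mem[0x1e..0x25] <- [7c d2 e3 72 2f 7c 77 2c]
D1: mem[0x06..0x0b] <- [83 06 5c b2 21 4b]
D2: mem[0x1d..0x24] <- [79 83 06 5c b2 21 4b 52]
D3: mem[0x03..0x0a] <- [79 83 06 5c b2 21 4b 52]
D4: mem[0x01..0x06] <- [b2 21 4b 52 71 c3]
query mem[0x22]=0x21, mem[0x0a]=0x52, mem[0x0b]=0x4b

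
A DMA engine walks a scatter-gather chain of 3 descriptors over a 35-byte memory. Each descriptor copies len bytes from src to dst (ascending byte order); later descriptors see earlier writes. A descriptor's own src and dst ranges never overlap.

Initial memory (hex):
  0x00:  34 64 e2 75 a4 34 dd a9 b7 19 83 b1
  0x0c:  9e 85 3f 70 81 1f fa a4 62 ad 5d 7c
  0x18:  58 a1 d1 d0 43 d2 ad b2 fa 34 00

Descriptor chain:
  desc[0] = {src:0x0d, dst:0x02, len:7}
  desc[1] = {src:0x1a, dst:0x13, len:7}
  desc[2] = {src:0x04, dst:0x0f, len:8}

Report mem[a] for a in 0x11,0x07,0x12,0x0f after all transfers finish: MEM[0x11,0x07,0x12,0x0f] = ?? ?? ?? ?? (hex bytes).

  after D0: wrote 7B at 0x02 = 853f70811ffaa4
  after D1: wrote 7B at 0x13 = d1d043d2adb2fa
  after D2: wrote 8B at 0x0f = 70811ffaa41983b1
query mem[0x11]=0x1f, mem[0x07]=0xfa, mem[0x12]=0xfa, mem[0x0f]=0x70

MEM[0x11,0x07,0x12,0x0f] = 1f fa fa 70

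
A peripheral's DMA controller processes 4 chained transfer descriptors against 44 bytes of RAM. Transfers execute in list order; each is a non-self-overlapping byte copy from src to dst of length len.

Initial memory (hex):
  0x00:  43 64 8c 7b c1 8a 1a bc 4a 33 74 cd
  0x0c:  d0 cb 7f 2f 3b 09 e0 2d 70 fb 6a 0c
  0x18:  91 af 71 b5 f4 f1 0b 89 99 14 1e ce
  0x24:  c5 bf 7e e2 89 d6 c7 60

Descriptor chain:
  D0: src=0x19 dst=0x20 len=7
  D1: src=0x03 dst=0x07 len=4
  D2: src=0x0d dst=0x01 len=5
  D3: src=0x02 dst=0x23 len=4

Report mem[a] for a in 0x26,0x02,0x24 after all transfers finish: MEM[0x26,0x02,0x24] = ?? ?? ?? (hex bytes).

[0] 0x19->0x20 len=7 : af 71 b5 f4 f1 0b 89
[1] 0x03->0x07 len=4 : 7b c1 8a 1a
[2] 0x0d->0x01 len=5 : cb 7f 2f 3b 09
[3] 0x02->0x23 len=4 : 7f 2f 3b 09
query mem[0x26]=0x09, mem[0x02]=0x7f, mem[0x24]=0x2f

MEM[0x26,0x02,0x24] = 09 7f 2f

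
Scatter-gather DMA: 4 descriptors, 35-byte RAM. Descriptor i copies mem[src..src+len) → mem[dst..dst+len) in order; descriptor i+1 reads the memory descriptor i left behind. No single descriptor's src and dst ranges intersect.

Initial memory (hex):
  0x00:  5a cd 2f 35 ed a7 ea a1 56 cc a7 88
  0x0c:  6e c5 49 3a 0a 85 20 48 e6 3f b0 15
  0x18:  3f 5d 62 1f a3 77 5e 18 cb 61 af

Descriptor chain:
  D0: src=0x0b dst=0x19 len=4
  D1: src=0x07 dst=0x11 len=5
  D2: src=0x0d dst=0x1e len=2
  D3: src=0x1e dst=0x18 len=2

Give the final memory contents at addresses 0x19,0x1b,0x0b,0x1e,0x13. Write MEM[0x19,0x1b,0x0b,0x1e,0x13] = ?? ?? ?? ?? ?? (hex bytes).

#0 dst[0x19+4] := {0x88,0x6e,0xc5,0x49}
#1 dst[0x11+5] := {0xa1,0x56,0xcc,0xa7,0x88}
#2 dst[0x1e+2] := {0xc5,0x49}
#3 dst[0x18+2] := {0xc5,0x49}
query mem[0x19]=0x49, mem[0x1b]=0xc5, mem[0x0b]=0x88, mem[0x1e]=0xc5, mem[0x13]=0xcc

MEM[0x19,0x1b,0x0b,0x1e,0x13] = 49 c5 88 c5 cc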